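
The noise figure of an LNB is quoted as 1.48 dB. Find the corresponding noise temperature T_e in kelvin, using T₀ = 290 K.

F = 10^(1.48/10) = 1.40605
T_e = (F − 1)·T₀ = (1.40605 − 1) × 290 = 118 K

118 K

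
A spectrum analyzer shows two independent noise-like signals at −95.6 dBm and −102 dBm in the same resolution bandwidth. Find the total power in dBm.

−94.7 dBm

Convert to linear, add, convert back:
P₁ = 2.75×10⁻¹³ W, P₂ = 6.31×10⁻¹⁴ W
P_tot = 3.39×10⁻¹³ W → 10 log₁₀(P_tot / 10⁻³) = −94.7 dBm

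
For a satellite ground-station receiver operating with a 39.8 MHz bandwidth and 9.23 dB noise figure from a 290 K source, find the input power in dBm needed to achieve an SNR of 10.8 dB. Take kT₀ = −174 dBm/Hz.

−78.0 dBm

Sensitivity = −174 + 10 log₁₀(B) + NF + SNR_min
= −174 + 76 + 9.23 + 10.8
= −77.97 dBm → −78.0 dBm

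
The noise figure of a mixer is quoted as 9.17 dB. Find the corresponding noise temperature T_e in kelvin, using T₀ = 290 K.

2106 K

F = 10^(9.17/10) = 8.26038
T_e = (F − 1)·T₀ = (8.26038 − 1) × 290 = 2106 K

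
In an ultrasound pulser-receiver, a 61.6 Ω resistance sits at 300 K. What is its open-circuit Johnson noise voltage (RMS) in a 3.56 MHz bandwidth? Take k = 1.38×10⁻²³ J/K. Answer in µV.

V_n = √(4kTRB)
4kTRB = 4 × 1.38×10⁻²³ × 300 × 6.16×10¹ × 3.56×10⁶ = 3.63×10⁻¹² V²
V_n = √(3.63×10⁻¹²) = 1.91×10⁻⁶ V = 1.91 µV

1.91 µV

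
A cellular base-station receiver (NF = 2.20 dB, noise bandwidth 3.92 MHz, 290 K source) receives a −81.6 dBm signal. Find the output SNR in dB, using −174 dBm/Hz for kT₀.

24.3 dB

Noise floor: N = −174 + 10 log₁₀(B) + NF
10 log₁₀(3.92×10⁶) = 65.93 dB
N = −174 + 65.93 + 2.20 = −105.87 dBm
SNR = P_sig − N = −81.6 − (−105.87) = 24.27 dB → 24.3 dB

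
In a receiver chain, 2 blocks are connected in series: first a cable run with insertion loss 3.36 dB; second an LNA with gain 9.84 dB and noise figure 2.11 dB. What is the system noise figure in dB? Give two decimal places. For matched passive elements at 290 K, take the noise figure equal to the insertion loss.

Convert to linear (a loss of L dB is a gain of −L dB): F_i = 10^(NF_i/10), G_i = 10^(G_i,dB/10)
  Stage 1: F_1 = 10^(3.36/10) = 2.168, G_1 = 10^(−3.36/10) = 0.4613
  Stage 2: F_2 = 10^(2.11/10) = 1.626, G_2 = 10^(9.84/10) = 9.638
Friis cascade:
  F = 2.168 + (1.626 − 1)/0.4613 = 3.524
NF = 10 log₁₀(3.524) = 5.47 dB

5.47 dB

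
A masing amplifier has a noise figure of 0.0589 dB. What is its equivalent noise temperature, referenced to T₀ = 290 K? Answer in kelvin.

3.96 K

F = 10^(0.0589/10) = 1.01365
T_e = (F − 1)·T₀ = (1.01365 − 1) × 290 = 3.96 K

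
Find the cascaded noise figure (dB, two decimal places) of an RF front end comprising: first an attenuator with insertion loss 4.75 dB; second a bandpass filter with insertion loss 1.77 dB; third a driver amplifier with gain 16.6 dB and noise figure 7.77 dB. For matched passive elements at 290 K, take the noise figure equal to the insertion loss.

14.29 dB

Convert to linear (a loss of L dB is a gain of −L dB): F_i = 10^(NF_i/10), G_i = 10^(G_i,dB/10)
  Stage 1: F_1 = 10^(4.75/10) = 2.985, G_1 = 10^(−4.75/10) = 0.3350
  Stage 2: F_2 = 10^(1.77/10) = 1.503, G_2 = 10^(−1.77/10) = 0.6653
  Stage 3: F_3 = 10^(7.77/10) = 5.984, G_3 = 10^(16.6/10) = 45.71
Friis cascade:
  F = 2.985 + (1.503 − 1)/0.3350 + (5.984 − 1)/0.2228 = 26.85
NF = 10 log₁₀(26.85) = 14.29 dB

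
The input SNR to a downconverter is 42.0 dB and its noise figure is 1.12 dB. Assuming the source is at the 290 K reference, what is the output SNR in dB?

By definition F = SNR_in/SNR_out, so in dB: SNR_out = SNR_in − NF
SNR_out = 42.0 − 1.12 = 40.88 dB

40.88 dB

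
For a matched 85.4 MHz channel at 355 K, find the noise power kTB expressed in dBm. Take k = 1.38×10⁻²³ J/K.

P_n = kTB = 1.38×10⁻²³ × 355 × 8.54×10⁷ = 4.18×10⁻¹³ W
In dBm: 10 log₁₀(4.18×10⁻¹³ / 10⁻³) = −93.8 dBm

−93.8 dBm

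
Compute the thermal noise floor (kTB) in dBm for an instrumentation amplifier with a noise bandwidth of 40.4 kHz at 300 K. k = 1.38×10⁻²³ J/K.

−127.8 dBm

P_n = kTB = 1.38×10⁻²³ × 300 × 4.04×10⁴ = 1.67×10⁻¹⁶ W
In dBm: 10 log₁₀(1.67×10⁻¹⁶ / 10⁻³) = −127.8 dBm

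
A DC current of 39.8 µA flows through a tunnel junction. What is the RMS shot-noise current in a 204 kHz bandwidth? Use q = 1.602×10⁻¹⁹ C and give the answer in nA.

1.61 nA

I_n = √(2qI·B)
2qI·B = 2 × 1.602×10⁻¹⁹ × 3.98×10⁻⁵ × 2.04×10⁵ = 2.60×10⁻¹⁸ A²
I_n = √(2.60×10⁻¹⁸) = 1.61×10⁻⁹ A = 1.61 nA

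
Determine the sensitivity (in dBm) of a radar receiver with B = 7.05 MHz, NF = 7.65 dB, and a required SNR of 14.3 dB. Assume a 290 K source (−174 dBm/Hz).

−83.6 dBm

Sensitivity = −174 + 10 log₁₀(B) + NF + SNR_min
= −174 + 68.48 + 7.65 + 14.3
= −83.57 dBm → −83.6 dBm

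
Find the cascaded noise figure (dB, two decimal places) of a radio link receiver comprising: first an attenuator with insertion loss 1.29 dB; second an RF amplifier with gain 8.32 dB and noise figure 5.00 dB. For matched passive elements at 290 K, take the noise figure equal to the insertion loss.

6.29 dB

Convert to linear (a loss of L dB is a gain of −L dB): F_i = 10^(NF_i/10), G_i = 10^(G_i,dB/10)
  Stage 1: F_1 = 10^(1.29/10) = 1.346, G_1 = 10^(−1.29/10) = 0.7430
  Stage 2: F_2 = 10^(5.00/10) = 3.162, G_2 = 10^(8.32/10) = 6.792
Friis cascade:
  F = 1.346 + (3.162 − 1)/0.7430 = 4.256
NF = 10 log₁₀(4.256) = 6.29 dB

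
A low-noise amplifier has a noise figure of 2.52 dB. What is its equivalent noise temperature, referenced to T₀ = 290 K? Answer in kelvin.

228 K

F = 10^(2.52/10) = 1.78649
T_e = (F − 1)·T₀ = (1.78649 − 1) × 290 = 228 K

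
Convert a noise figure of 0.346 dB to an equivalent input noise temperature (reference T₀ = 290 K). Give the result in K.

24.0 K

F = 10^(0.346/10) = 1.08293
T_e = (F − 1)·T₀ = (1.08293 − 1) × 290 = 24.0 K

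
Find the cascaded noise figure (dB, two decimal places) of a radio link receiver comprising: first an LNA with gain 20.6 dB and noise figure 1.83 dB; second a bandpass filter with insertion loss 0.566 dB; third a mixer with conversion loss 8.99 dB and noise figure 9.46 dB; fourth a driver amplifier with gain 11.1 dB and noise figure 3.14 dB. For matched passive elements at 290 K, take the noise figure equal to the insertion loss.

2.27 dB

Convert to linear (a loss of L dB is a gain of −L dB): F_i = 10^(NF_i/10), G_i = 10^(G_i,dB/10)
  Stage 1: F_1 = 10^(1.83/10) = 1.524, G_1 = 10^(20.6/10) = 114.8
  Stage 2: F_2 = 10^(0.566/10) = 1.139, G_2 = 10^(−0.566/10) = 0.8778
  Stage 3: F_3 = 10^(9.46/10) = 8.831, G_3 = 10^(−8.99/10) = 0.1262
  Stage 4: F_4 = 10^(3.14/10) = 2.061, G_4 = 10^(11.1/10) = 12.88
Friis cascade:
  F = 1.524 + (1.139 − 1)/114.8 + (8.831 − 1)/100.8 + (2.061 − 1)/12.72 = 1.686
NF = 10 log₁₀(1.686) = 2.27 dB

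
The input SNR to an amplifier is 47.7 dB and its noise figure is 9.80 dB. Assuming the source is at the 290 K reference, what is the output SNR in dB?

37.90 dB

By definition F = SNR_in/SNR_out, so in dB: SNR_out = SNR_in − NF
SNR_out = 47.7 − 9.80 = 37.90 dB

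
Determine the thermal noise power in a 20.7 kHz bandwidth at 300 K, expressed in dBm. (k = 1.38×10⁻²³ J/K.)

P_n = kTB = 1.38×10⁻²³ × 300 × 2.07×10⁴ = 8.57×10⁻¹⁷ W
In dBm: 10 log₁₀(8.57×10⁻¹⁷ / 10⁻³) = −130.7 dBm

−130.7 dBm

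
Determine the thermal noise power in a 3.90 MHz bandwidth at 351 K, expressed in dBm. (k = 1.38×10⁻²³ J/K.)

P_n = kTB = 1.38×10⁻²³ × 351 × 3.90×10⁶ = 1.89×10⁻¹⁴ W
In dBm: 10 log₁₀(1.89×10⁻¹⁴ / 10⁻³) = −107.2 dBm

−107.2 dBm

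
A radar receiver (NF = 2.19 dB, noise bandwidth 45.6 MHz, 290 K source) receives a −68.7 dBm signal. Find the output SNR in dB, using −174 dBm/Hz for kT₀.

Noise floor: N = −174 + 10 log₁₀(B) + NF
10 log₁₀(4.56×10⁷) = 76.59 dB
N = −174 + 76.59 + 2.19 = −95.22 dBm
SNR = P_sig − N = −68.7 − (−95.22) = 26.52 dB → 26.5 dB

26.5 dB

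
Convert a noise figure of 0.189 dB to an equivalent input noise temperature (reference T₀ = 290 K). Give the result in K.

12.9 K

F = 10^(0.189/10) = 1.04448
T_e = (F − 1)·T₀ = (1.04448 − 1) × 290 = 12.9 K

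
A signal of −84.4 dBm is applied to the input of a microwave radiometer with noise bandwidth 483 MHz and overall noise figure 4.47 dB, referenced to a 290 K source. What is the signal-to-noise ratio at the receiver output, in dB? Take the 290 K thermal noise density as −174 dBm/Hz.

−1.7 dB

Noise floor: N = −174 + 10 log₁₀(B) + NF
10 log₁₀(4.83×10⁸) = 86.84 dB
N = −174 + 86.84 + 4.47 = −82.69 dBm
SNR = P_sig − N = −84.4 − (−82.69) = −1.71 dB → −1.7 dB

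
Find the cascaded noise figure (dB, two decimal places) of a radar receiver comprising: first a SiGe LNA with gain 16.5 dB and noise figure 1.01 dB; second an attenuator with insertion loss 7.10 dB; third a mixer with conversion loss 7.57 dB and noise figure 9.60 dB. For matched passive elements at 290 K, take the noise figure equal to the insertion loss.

3.59 dB

Convert to linear (a loss of L dB is a gain of −L dB): F_i = 10^(NF_i/10), G_i = 10^(G_i,dB/10)
  Stage 1: F_1 = 10^(1.01/10) = 1.262, G_1 = 10^(16.5/10) = 44.67
  Stage 2: F_2 = 10^(7.10/10) = 5.129, G_2 = 10^(−7.10/10) = 0.1950
  Stage 3: F_3 = 10^(9.60/10) = 9.120, G_3 = 10^(−7.57/10) = 0.1750
Friis cascade:
  F = 1.262 + (5.129 − 1)/44.67 + (9.120 − 1)/8.710 = 2.287
NF = 10 log₁₀(2.287) = 3.59 dB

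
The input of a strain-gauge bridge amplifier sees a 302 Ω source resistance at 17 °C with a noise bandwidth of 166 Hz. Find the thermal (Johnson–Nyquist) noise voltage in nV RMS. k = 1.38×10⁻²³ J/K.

T = 17 °C + 273.15 = 290.15 K
V_n = √(4kTRB)
4kTRB = 4 × 1.38×10⁻²³ × 290.15 × 3.02×10² × 1.66×10² = 8.03×10⁻¹⁶ V²
V_n = √(8.03×10⁻¹⁶) = 2.83×10⁻⁸ V = 28.3 nV

28.3 nV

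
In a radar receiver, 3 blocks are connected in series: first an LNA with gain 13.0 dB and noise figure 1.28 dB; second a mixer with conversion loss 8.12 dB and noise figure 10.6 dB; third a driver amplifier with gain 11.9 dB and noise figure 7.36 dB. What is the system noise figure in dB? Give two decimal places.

Convert to linear (a loss of L dB is a gain of −L dB): F_i = 10^(NF_i/10), G_i = 10^(G_i,dB/10)
  Stage 1: F_1 = 10^(1.28/10) = 1.343, G_1 = 10^(13.0/10) = 19.95
  Stage 2: F_2 = 10^(10.6/10) = 11.48, G_2 = 10^(−8.12/10) = 0.1542
  Stage 3: F_3 = 10^(7.36/10) = 5.445, G_3 = 10^(11.9/10) = 15.49
Friis cascade:
  F = 1.343 + (11.48 − 1)/19.95 + (5.445 − 1)/3.076 = 3.313
NF = 10 log₁₀(3.313) = 5.20 dB

5.20 dB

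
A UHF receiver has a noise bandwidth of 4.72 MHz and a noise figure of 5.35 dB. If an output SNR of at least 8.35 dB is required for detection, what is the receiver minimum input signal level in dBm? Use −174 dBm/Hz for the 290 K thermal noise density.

Sensitivity = −174 + 10 log₁₀(B) + NF + SNR_min
= −174 + 66.74 + 5.35 + 8.35
= −93.56 dBm → −93.6 dBm

−93.6 dBm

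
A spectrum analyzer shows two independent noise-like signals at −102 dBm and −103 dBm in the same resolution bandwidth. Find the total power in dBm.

Convert to linear, add, convert back:
P₁ = 6.31×10⁻¹⁴ W, P₂ = 5.01×10⁻¹⁴ W
P_tot = 1.13×10⁻¹³ W → 10 log₁₀(P_tot / 10⁻³) = −99.5 dBm

−99.5 dBm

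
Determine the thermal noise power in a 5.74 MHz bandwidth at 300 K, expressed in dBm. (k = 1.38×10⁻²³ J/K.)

P_n = kTB = 1.38×10⁻²³ × 300 × 5.74×10⁶ = 2.38×10⁻¹⁴ W
In dBm: 10 log₁₀(2.38×10⁻¹⁴ / 10⁻³) = −106.2 dBm

−106.2 dBm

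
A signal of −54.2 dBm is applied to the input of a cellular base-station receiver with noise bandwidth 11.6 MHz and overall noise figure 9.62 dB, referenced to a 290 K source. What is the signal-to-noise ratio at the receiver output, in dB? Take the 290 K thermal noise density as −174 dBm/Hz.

39.5 dB

Noise floor: N = −174 + 10 log₁₀(B) + NF
10 log₁₀(1.16×10⁷) = 70.64 dB
N = −174 + 70.64 + 9.62 = −93.74 dBm
SNR = P_sig − N = −54.2 − (−93.74) = 39.54 dB → 39.5 dB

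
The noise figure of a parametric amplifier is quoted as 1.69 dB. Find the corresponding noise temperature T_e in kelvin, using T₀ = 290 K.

F = 10^(1.69/10) = 1.47571
T_e = (F − 1)·T₀ = (1.47571 − 1) × 290 = 138 K

138 K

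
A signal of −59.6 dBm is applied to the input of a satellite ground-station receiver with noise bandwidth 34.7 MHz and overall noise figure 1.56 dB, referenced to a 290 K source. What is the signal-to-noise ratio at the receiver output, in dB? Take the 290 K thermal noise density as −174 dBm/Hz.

Noise floor: N = −174 + 10 log₁₀(B) + NF
10 log₁₀(3.47×10⁷) = 75.4 dB
N = −174 + 75.4 + 1.56 = −97.04 dBm
SNR = P_sig − N = −59.6 − (−97.04) = 37.44 dB → 37.4 dB

37.4 dB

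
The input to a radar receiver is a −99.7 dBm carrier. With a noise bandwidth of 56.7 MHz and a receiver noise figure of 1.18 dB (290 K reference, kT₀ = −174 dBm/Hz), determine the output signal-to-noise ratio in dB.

−4.4 dB

Noise floor: N = −174 + 10 log₁₀(B) + NF
10 log₁₀(5.67×10⁷) = 77.54 dB
N = −174 + 77.54 + 1.18 = −95.28 dBm
SNR = P_sig − N = −99.7 − (−95.28) = −4.42 dB → −4.4 dB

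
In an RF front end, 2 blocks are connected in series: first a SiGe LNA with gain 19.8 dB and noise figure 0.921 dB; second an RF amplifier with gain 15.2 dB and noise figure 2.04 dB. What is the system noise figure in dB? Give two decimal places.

0.94 dB

Convert to linear (a loss of L dB is a gain of −L dB): F_i = 10^(NF_i/10), G_i = 10^(G_i,dB/10)
  Stage 1: F_1 = 10^(0.921/10) = 1.236, G_1 = 10^(19.8/10) = 95.50
  Stage 2: F_2 = 10^(2.04/10) = 1.600, G_2 = 10^(15.2/10) = 33.11
Friis cascade:
  F = 1.236 + (1.600 − 1)/95.50 = 1.243
NF = 10 log₁₀(1.243) = 0.94 dB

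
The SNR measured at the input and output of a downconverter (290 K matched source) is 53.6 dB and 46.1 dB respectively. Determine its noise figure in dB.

7.5 dB

NF (dB) = SNR_in(dB) − SNR_out(dB) when the source is at T₀
NF = 53.6 − 46.1 = 7.5 dB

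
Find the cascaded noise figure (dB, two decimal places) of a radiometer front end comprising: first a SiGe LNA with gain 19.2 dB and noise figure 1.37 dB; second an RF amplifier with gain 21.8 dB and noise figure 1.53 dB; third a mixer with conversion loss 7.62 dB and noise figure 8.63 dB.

1.39 dB

Convert to linear (a loss of L dB is a gain of −L dB): F_i = 10^(NF_i/10), G_i = 10^(G_i,dB/10)
  Stage 1: F_1 = 10^(1.37/10) = 1.371, G_1 = 10^(19.2/10) = 83.18
  Stage 2: F_2 = 10^(1.53/10) = 1.422, G_2 = 10^(21.8/10) = 151.4
  Stage 3: F_3 = 10^(8.63/10) = 7.295, G_3 = 10^(−7.62/10) = 0.1730
Friis cascade:
  F = 1.371 + (1.422 − 1)/83.18 + (7.295 − 1)/1.259×10⁴ = 1.376
NF = 10 log₁₀(1.376) = 1.39 dB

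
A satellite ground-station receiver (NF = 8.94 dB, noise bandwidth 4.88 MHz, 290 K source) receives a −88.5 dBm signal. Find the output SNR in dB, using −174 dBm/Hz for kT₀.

Noise floor: N = −174 + 10 log₁₀(B) + NF
10 log₁₀(4.88×10⁶) = 66.88 dB
N = −174 + 66.88 + 8.94 = −98.18 dBm
SNR = P_sig − N = −88.5 − (−98.18) = 9.68 dB → 9.7 dB

9.7 dB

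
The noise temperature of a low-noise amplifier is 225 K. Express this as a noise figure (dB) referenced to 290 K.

2.49 dB

F = 1 + T_e/T₀ = 1 + 225/290 = 1.77586
NF = 10 log₁₀(1.77586) = 2.49 dB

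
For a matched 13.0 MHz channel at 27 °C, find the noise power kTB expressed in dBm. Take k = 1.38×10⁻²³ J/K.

−102.7 dBm

T = 27 °C + 273.15 = 300.15 K
P_n = kTB = 1.38×10⁻²³ × 300.15 × 1.30×10⁷ = 5.38×10⁻¹⁴ W
In dBm: 10 log₁₀(5.38×10⁻¹⁴ / 10⁻³) = −102.7 dBm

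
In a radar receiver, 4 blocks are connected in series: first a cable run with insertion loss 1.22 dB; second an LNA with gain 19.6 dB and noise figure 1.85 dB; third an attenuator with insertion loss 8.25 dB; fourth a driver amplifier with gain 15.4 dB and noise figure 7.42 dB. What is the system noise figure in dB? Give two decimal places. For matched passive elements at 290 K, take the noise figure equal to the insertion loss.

4.06 dB

Convert to linear (a loss of L dB is a gain of −L dB): F_i = 10^(NF_i/10), G_i = 10^(G_i,dB/10)
  Stage 1: F_1 = 10^(1.22/10) = 1.324, G_1 = 10^(−1.22/10) = 0.7551
  Stage 2: F_2 = 10^(1.85/10) = 1.531, G_2 = 10^(19.6/10) = 91.20
  Stage 3: F_3 = 10^(8.25/10) = 6.683, G_3 = 10^(−8.25/10) = 0.1496
  Stage 4: F_4 = 10^(7.42/10) = 5.521, G_4 = 10^(15.4/10) = 34.67
Friis cascade:
  F = 1.324 + (1.531 − 1)/0.7551 + (6.683 − 1)/68.87 + (5.521 − 1)/10.30 = 2.549
NF = 10 log₁₀(2.549) = 4.06 dB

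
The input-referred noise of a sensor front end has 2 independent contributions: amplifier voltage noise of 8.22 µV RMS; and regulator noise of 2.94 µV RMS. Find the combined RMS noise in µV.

Uncorrelated sources add in power (mean-square): V_tot = √(ΣV_i²)
V_tot = √[(8.22×10⁻⁶)² + (2.94×10⁻⁶)²] = 8.73×10⁻⁶ V = 8.73 µV

8.73 µV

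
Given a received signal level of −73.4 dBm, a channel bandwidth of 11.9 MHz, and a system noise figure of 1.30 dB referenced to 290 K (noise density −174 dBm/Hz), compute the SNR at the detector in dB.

28.5 dB

Noise floor: N = −174 + 10 log₁₀(B) + NF
10 log₁₀(1.19×10⁷) = 70.76 dB
N = −174 + 70.76 + 1.30 = −101.94 dBm
SNR = P_sig − N = −73.4 − (−101.94) = 28.54 dB → 28.5 dB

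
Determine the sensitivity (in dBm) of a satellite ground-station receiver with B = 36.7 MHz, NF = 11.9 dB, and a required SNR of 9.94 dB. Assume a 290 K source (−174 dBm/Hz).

−76.5 dBm

Sensitivity = −174 + 10 log₁₀(B) + NF + SNR_min
= −174 + 75.65 + 11.9 + 9.94
= −76.51 dBm → −76.5 dBm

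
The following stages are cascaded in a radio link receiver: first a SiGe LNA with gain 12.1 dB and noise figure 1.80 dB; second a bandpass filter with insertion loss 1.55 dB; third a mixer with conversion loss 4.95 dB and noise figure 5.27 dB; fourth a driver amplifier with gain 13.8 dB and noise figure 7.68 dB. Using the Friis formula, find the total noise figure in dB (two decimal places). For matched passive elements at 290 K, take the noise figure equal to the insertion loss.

4.90 dB

Convert to linear (a loss of L dB is a gain of −L dB): F_i = 10^(NF_i/10), G_i = 10^(G_i,dB/10)
  Stage 1: F_1 = 10^(1.80/10) = 1.514, G_1 = 10^(12.1/10) = 16.22
  Stage 2: F_2 = 10^(1.55/10) = 1.429, G_2 = 10^(−1.55/10) = 0.6998
  Stage 3: F_3 = 10^(5.27/10) = 3.365, G_3 = 10^(−4.95/10) = 0.3199
  Stage 4: F_4 = 10^(7.68/10) = 5.861, G_4 = 10^(13.8/10) = 23.99
Friis cascade:
  F = 1.514 + (1.429 − 1)/16.22 + (3.365 − 1)/11.35 + (5.861 − 1)/3.631 = 3.087
NF = 10 log₁₀(3.087) = 4.90 dB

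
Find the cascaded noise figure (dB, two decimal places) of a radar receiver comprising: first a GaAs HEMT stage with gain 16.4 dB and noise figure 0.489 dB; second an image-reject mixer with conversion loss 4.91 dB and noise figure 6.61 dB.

Convert to linear (a loss of L dB is a gain of −L dB): F_i = 10^(NF_i/10), G_i = 10^(G_i,dB/10)
  Stage 1: F_1 = 10^(0.489/10) = 1.119, G_1 = 10^(16.4/10) = 43.65
  Stage 2: F_2 = 10^(6.61/10) = 4.581, G_2 = 10^(−4.91/10) = 0.3228
Friis cascade:
  F = 1.119 + (4.581 − 1)/43.65 = 1.201
NF = 10 log₁₀(1.201) = 0.80 dB

0.80 dB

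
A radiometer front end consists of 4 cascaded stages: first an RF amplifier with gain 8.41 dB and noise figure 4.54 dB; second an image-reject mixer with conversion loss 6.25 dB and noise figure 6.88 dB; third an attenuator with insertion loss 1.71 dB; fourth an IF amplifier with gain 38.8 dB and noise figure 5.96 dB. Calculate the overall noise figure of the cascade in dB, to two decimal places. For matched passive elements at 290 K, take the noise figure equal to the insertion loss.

Convert to linear (a loss of L dB is a gain of −L dB): F_i = 10^(NF_i/10), G_i = 10^(G_i,dB/10)
  Stage 1: F_1 = 10^(4.54/10) = 2.844, G_1 = 10^(8.41/10) = 6.934
  Stage 2: F_2 = 10^(6.88/10) = 4.875, G_2 = 10^(−6.25/10) = 0.2371
  Stage 3: F_3 = 10^(1.71/10) = 1.483, G_3 = 10^(−1.71/10) = 0.6745
  Stage 4: F_4 = 10^(5.96/10) = 3.945, G_4 = 10^(38.8/10) = 7586
Friis cascade:
  F = 2.844 + (4.875 − 1)/6.934 + (1.483 − 1)/1.644 + (3.945 − 1)/1.109 = 6.352
NF = 10 log₁₀(6.352) = 8.03 dB

8.03 dB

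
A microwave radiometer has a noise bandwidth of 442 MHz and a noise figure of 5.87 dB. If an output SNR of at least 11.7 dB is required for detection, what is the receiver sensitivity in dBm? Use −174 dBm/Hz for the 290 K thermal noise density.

−70.0 dBm

Sensitivity = −174 + 10 log₁₀(B) + NF + SNR_min
= −174 + 86.45 + 5.87 + 11.7
= −69.98 dBm → −70.0 dBm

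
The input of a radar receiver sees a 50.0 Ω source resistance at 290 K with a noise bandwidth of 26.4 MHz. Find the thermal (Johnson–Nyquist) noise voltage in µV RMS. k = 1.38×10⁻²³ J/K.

4.60 µV

V_n = √(4kTRB)
4kTRB = 4 × 1.38×10⁻²³ × 290 × 5.00×10¹ × 2.64×10⁷ = 2.11×10⁻¹¹ V²
V_n = √(2.11×10⁻¹¹) = 4.60×10⁻⁶ V = 4.60 µV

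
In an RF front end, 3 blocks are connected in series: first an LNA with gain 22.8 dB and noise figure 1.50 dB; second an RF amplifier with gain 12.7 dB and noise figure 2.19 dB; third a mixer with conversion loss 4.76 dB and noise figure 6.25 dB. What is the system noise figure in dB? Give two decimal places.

Convert to linear (a loss of L dB is a gain of −L dB): F_i = 10^(NF_i/10), G_i = 10^(G_i,dB/10)
  Stage 1: F_1 = 10^(1.50/10) = 1.413, G_1 = 10^(22.8/10) = 190.5
  Stage 2: F_2 = 10^(2.19/10) = 1.656, G_2 = 10^(12.7/10) = 18.62
  Stage 3: F_3 = 10^(6.25/10) = 4.217, G_3 = 10^(−4.76/10) = 0.3342
Friis cascade:
  F = 1.413 + (1.656 − 1)/190.5 + (4.217 − 1)/3548 = 1.417
NF = 10 log₁₀(1.417) = 1.51 dB

1.51 dB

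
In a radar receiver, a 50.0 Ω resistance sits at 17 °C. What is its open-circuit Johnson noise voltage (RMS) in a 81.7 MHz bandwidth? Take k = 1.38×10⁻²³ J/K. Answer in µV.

T = 17 °C + 273.15 = 290.15 K
V_n = √(4kTRB)
4kTRB = 4 × 1.38×10⁻²³ × 290.15 × 5.00×10¹ × 8.17×10⁷ = 6.54×10⁻¹¹ V²
V_n = √(6.54×10⁻¹¹) = 8.09×10⁻⁶ V = 8.09 µV

8.09 µV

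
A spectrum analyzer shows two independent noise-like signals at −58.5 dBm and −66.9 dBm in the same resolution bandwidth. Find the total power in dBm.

Convert to linear, add, convert back:
P₁ = 1.41×10⁻⁹ W, P₂ = 2.04×10⁻¹⁰ W
P_tot = 1.62×10⁻⁹ W → 10 log₁₀(P_tot / 10⁻³) = −57.9 dBm

−57.9 dBm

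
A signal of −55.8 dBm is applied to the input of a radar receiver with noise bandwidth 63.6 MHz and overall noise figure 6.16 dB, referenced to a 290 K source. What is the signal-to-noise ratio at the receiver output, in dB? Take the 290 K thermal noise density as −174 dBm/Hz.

34.0 dB

Noise floor: N = −174 + 10 log₁₀(B) + NF
10 log₁₀(6.36×10⁷) = 78.03 dB
N = −174 + 78.03 + 6.16 = −89.81 dBm
SNR = P_sig − N = −55.8 − (−89.81) = 34.01 dB → 34.0 dB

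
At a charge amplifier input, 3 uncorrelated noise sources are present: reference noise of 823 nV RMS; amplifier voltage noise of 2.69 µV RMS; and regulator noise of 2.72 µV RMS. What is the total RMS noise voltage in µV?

Uncorrelated sources add in power (mean-square): V_tot = √(ΣV_i²)
V_tot = √[(8.23×10⁻⁷)² + (2.69×10⁻⁶)² + (2.72×10⁻⁶)²] = 3.91×10⁻⁶ V = 3.91 µV

3.91 µV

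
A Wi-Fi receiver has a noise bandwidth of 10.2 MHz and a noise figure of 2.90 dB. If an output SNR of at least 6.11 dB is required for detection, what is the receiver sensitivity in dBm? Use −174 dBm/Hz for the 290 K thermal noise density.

−94.9 dBm

Sensitivity = −174 + 10 log₁₀(B) + NF + SNR_min
= −174 + 70.09 + 2.90 + 6.11
= −94.90 dBm → −94.9 dBm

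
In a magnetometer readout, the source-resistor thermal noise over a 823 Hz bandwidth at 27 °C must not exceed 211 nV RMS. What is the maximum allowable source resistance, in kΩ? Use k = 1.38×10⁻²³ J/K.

3.27 kΩ

T = 27 °C + 273.15 = 300.15 K
Johnson–Nyquist: V_n = √(4kTRB) ⇒ R = V_n² / (4kTB)
4kTB = 4 × 1.38×10⁻²³ × 300.15 × 8.23×10² = 1.36×10⁻¹⁷
R = (2.11×10⁻⁷)² / 1.36×10⁻¹⁷ = 3.27×10³ Ω = 3.27 kΩ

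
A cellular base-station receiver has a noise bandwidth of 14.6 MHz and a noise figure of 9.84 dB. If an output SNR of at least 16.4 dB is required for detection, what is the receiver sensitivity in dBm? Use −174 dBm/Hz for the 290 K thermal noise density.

−76.1 dBm

Sensitivity = −174 + 10 log₁₀(B) + NF + SNR_min
= −174 + 71.64 + 9.84 + 16.4
= −76.12 dBm → −76.1 dBm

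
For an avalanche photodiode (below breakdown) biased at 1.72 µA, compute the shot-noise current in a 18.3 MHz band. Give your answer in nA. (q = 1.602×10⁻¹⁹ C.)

I_n = √(2qI·B)
2qI·B = 2 × 1.602×10⁻¹⁹ × 1.72×10⁻⁶ × 1.83×10⁷ = 1.01×10⁻¹⁷ A²
I_n = √(1.01×10⁻¹⁷) = 3.18×10⁻⁹ A = 3.18 nA

3.18 nA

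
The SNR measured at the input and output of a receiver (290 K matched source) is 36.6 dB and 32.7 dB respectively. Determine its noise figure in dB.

3.9 dB

NF (dB) = SNR_in(dB) − SNR_out(dB) when the source is at T₀
NF = 36.6 − 32.7 = 3.9 dB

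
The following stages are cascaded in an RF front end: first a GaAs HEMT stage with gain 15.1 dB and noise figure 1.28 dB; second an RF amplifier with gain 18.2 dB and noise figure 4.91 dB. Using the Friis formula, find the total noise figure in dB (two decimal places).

Convert to linear (a loss of L dB is a gain of −L dB): F_i = 10^(NF_i/10), G_i = 10^(G_i,dB/10)
  Stage 1: F_1 = 10^(1.28/10) = 1.343, G_1 = 10^(15.1/10) = 32.36
  Stage 2: F_2 = 10^(4.91/10) = 3.097, G_2 = 10^(18.2/10) = 66.07
Friis cascade:
  F = 1.343 + (3.097 − 1)/32.36 = 1.408
NF = 10 log₁₀(1.408) = 1.48 dB

1.48 dB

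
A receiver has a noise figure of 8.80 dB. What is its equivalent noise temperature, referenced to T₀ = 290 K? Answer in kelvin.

1910 K

F = 10^(8.80/10) = 7.58578
T_e = (F − 1)·T₀ = (7.58578 − 1) × 290 = 1910 K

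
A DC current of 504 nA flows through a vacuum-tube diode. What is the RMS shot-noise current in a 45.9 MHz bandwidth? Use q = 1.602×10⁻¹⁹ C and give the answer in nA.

2.72 nA

I_n = √(2qI·B)
2qI·B = 2 × 1.602×10⁻¹⁹ × 5.04×10⁻⁷ × 4.59×10⁷ = 7.41×10⁻¹⁸ A²
I_n = √(7.41×10⁻¹⁸) = 2.72×10⁻⁹ A = 2.72 nA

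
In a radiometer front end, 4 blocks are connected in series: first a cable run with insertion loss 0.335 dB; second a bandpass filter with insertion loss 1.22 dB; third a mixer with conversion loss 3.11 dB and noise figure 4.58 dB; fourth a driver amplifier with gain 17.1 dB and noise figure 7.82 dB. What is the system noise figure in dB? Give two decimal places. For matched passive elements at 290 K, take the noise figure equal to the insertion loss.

12.76 dB

Convert to linear (a loss of L dB is a gain of −L dB): F_i = 10^(NF_i/10), G_i = 10^(G_i,dB/10)
  Stage 1: F_1 = 10^(0.335/10) = 1.080, G_1 = 10^(−0.335/10) = 0.9258
  Stage 2: F_2 = 10^(1.22/10) = 1.324, G_2 = 10^(−1.22/10) = 0.7551
  Stage 3: F_3 = 10^(4.58/10) = 2.871, G_3 = 10^(−3.11/10) = 0.4887
  Stage 4: F_4 = 10^(7.82/10) = 6.053, G_4 = 10^(17.1/10) = 51.29
Friis cascade:
  F = 1.080 + (1.324 − 1)/0.9258 + (2.871 − 1)/0.6990 + (6.053 − 1)/0.3416 = 18.90
NF = 10 log₁₀(18.90) = 12.76 dB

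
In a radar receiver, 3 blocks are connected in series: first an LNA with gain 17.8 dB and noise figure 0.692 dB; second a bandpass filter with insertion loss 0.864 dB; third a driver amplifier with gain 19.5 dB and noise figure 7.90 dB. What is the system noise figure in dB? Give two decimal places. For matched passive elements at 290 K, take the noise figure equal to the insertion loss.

Convert to linear (a loss of L dB is a gain of −L dB): F_i = 10^(NF_i/10), G_i = 10^(G_i,dB/10)
  Stage 1: F_1 = 10^(0.692/10) = 1.173, G_1 = 10^(17.8/10) = 60.26
  Stage 2: F_2 = 10^(0.864/10) = 1.220, G_2 = 10^(−0.864/10) = 0.8196
  Stage 3: F_3 = 10^(7.90/10) = 6.166, G_3 = 10^(19.5/10) = 89.13
Friis cascade:
  F = 1.173 + (1.220 − 1)/60.26 + (6.166 − 1)/49.39 = 1.281
NF = 10 log₁₀(1.281) = 1.08 dB

1.08 dB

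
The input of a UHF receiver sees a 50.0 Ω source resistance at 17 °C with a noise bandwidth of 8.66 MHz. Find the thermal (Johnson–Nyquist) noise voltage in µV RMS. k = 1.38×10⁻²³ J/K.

T = 17 °C + 273.15 = 290.15 K
V_n = √(4kTRB)
4kTRB = 4 × 1.38×10⁻²³ × 290.15 × 5.00×10¹ × 8.66×10⁶ = 6.94×10⁻¹² V²
V_n = √(6.94×10⁻¹²) = 2.63×10⁻⁶ V = 2.63 µV

2.63 µV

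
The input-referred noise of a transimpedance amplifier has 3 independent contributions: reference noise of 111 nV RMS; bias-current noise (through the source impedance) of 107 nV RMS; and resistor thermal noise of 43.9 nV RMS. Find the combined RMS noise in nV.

160 nV

Uncorrelated sources add in power (mean-square): V_tot = √(ΣV_i²)
V_tot = √[(1.11×10⁻⁷)² + (1.07×10⁻⁷)² + (4.39×10⁻⁸)²] = 1.60×10⁻⁷ V = 160 nV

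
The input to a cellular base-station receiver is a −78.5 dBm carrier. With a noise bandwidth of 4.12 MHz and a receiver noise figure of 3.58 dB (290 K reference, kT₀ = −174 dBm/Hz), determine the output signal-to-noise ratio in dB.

25.8 dB

Noise floor: N = −174 + 10 log₁₀(B) + NF
10 log₁₀(4.12×10⁶) = 66.15 dB
N = −174 + 66.15 + 3.58 = −104.27 dBm
SNR = P_sig − N = −78.5 − (−104.27) = 25.77 dB → 25.8 dB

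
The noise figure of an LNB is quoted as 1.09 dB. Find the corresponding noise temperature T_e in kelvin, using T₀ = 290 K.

F = 10^(1.09/10) = 1.28529
T_e = (F − 1)·T₀ = (1.28529 − 1) × 290 = 82.7 K

82.7 K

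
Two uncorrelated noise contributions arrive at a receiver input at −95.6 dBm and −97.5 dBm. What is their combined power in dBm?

−93.4 dBm

Convert to linear, add, convert back:
P₁ = 2.75×10⁻¹³ W, P₂ = 1.78×10⁻¹³ W
P_tot = 4.53×10⁻¹³ W → 10 log₁₀(P_tot / 10⁻³) = −93.4 dBm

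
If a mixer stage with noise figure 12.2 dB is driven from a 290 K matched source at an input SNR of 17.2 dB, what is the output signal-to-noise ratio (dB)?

By definition F = SNR_in/SNR_out, so in dB: SNR_out = SNR_in − NF
SNR_out = 17.2 − 12.2 = 5.0 dB

5.0 dB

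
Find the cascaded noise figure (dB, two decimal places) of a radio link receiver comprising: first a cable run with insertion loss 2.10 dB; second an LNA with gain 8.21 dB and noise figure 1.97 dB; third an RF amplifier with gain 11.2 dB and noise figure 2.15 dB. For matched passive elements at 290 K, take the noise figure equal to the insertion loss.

Convert to linear (a loss of L dB is a gain of −L dB): F_i = 10^(NF_i/10), G_i = 10^(G_i,dB/10)
  Stage 1: F_1 = 10^(2.10/10) = 1.622, G_1 = 10^(−2.10/10) = 0.6166
  Stage 2: F_2 = 10^(1.97/10) = 1.574, G_2 = 10^(8.21/10) = 6.622
  Stage 3: F_3 = 10^(2.15/10) = 1.641, G_3 = 10^(11.2/10) = 13.18
Friis cascade:
  F = 1.622 + (1.574 − 1)/0.6166 + (1.641 − 1)/4.083 = 2.710
NF = 10 log₁₀(2.710) = 4.33 dB

4.33 dB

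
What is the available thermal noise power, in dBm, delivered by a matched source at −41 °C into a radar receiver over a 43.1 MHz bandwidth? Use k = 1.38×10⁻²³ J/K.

−98.6 dBm

T = −41 °C + 273.15 = 232.15 K
P_n = kTB = 1.38×10⁻²³ × 232.15 × 4.31×10⁷ = 1.38×10⁻¹³ W
In dBm: 10 log₁₀(1.38×10⁻¹³ / 10⁻³) = −98.6 dBm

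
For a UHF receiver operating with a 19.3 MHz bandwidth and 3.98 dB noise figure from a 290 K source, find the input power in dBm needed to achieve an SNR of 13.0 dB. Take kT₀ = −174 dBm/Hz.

−84.2 dBm

Sensitivity = −174 + 10 log₁₀(B) + NF + SNR_min
= −174 + 72.86 + 3.98 + 13.0
= −84.16 dBm → −84.2 dBm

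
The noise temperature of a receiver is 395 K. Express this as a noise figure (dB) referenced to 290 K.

F = 1 + T_e/T₀ = 1 + 395/290 = 2.36207
NF = 10 log₁₀(2.36207) = 3.73 dB

3.73 dB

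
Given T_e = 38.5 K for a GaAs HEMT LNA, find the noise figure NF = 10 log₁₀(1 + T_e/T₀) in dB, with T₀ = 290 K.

0.541 dB

F = 1 + T_e/T₀ = 1 + 38.5/290 = 1.13276
NF = 10 log₁₀(1.13276) = 0.541 dB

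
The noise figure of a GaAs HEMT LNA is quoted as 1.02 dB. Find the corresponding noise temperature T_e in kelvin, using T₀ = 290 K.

F = 10^(1.02/10) = 1.26474
T_e = (F − 1)·T₀ = (1.26474 − 1) × 290 = 76.8 K

76.8 K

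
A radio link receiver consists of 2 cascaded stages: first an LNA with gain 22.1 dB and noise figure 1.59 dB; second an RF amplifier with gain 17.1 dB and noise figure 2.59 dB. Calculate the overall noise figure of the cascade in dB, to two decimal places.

1.61 dB

Convert to linear (a loss of L dB is a gain of −L dB): F_i = 10^(NF_i/10), G_i = 10^(G_i,dB/10)
  Stage 1: F_1 = 10^(1.59/10) = 1.442, G_1 = 10^(22.1/10) = 162.2
  Stage 2: F_2 = 10^(2.59/10) = 1.816, G_2 = 10^(17.1/10) = 51.29
Friis cascade:
  F = 1.442 + (1.816 − 1)/162.2 = 1.447
NF = 10 log₁₀(1.447) = 1.61 dB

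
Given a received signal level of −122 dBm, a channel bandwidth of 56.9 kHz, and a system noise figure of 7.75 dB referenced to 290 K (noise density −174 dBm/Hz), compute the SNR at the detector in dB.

Noise floor: N = −174 + 10 log₁₀(B) + NF
10 log₁₀(5.69×10⁴) = 47.55 dB
N = −174 + 47.55 + 7.75 = −118.70 dBm
SNR = P_sig − N = −122 − (−118.70) = −3.30 dB → −3.3 dB

−3.3 dB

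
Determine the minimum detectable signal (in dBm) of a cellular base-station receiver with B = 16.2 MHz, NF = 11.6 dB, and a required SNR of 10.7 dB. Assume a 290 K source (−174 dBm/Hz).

−79.6 dBm

Sensitivity = −174 + 10 log₁₀(B) + NF + SNR_min
= −174 + 72.1 + 11.6 + 10.7
= −79.6 dBm → −79.6 dBm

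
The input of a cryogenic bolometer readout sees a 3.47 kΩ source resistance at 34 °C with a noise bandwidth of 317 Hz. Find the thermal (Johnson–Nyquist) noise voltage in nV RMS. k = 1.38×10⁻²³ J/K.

137 nV

T = 34 °C + 273.15 = 307.15 K
V_n = √(4kTRB)
4kTRB = 4 × 1.38×10⁻²³ × 307.15 × 3.47×10³ × 3.17×10² = 1.86×10⁻¹⁴ V²
V_n = √(1.86×10⁻¹⁴) = 1.37×10⁻⁷ V = 137 nV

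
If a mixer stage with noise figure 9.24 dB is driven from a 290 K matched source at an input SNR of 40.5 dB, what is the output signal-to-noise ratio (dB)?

By definition F = SNR_in/SNR_out, so in dB: SNR_out = SNR_in − NF
SNR_out = 40.5 − 9.24 = 31.26 dB

31.26 dB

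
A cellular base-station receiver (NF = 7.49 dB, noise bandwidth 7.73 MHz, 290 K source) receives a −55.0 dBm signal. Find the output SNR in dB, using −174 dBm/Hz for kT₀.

Noise floor: N = −174 + 10 log₁₀(B) + NF
10 log₁₀(7.73×10⁶) = 68.88 dB
N = −174 + 68.88 + 7.49 = −97.63 dBm
SNR = P_sig − N = −55.0 − (−97.63) = 42.63 dB → 42.6 dB

42.6 dB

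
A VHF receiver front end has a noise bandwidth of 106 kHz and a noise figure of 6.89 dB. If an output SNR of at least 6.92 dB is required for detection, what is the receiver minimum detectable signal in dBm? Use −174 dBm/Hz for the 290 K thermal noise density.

Sensitivity = −174 + 10 log₁₀(B) + NF + SNR_min
= −174 + 50.25 + 6.89 + 6.92
= −109.94 dBm → −109.9 dBm

−109.9 dBm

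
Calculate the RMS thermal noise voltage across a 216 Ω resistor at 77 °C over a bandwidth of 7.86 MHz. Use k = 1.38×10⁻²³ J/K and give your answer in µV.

5.73 µV

T = 77 °C + 273.15 = 350.15 K
V_n = √(4kTRB)
4kTRB = 4 × 1.38×10⁻²³ × 350.15 × 2.16×10² × 7.86×10⁶ = 3.28×10⁻¹¹ V²
V_n = √(3.28×10⁻¹¹) = 5.73×10⁻⁶ V = 5.73 µV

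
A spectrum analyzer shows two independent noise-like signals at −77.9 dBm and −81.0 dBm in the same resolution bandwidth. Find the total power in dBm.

−76.2 dBm

Convert to linear, add, convert back:
P₁ = 1.62×10⁻¹¹ W, P₂ = 7.94×10⁻¹² W
P_tot = 2.42×10⁻¹¹ W → 10 log₁₀(P_tot / 10⁻³) = −76.2 dBm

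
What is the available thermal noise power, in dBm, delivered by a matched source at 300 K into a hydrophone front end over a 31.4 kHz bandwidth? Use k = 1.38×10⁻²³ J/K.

P_n = kTB = 1.38×10⁻²³ × 300 × 3.14×10⁴ = 1.30×10⁻¹⁶ W
In dBm: 10 log₁₀(1.30×10⁻¹⁶ / 10⁻³) = −128.9 dBm

−128.9 dBm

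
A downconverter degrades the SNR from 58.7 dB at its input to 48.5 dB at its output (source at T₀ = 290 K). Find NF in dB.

10.2 dB

NF (dB) = SNR_in(dB) − SNR_out(dB) when the source is at T₀
NF = 58.7 − 48.5 = 10.2 dB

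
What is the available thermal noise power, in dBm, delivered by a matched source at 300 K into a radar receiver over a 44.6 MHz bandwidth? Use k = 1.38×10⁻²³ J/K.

−97.3 dBm

P_n = kTB = 1.38×10⁻²³ × 300 × 4.46×10⁷ = 1.85×10⁻¹³ W
In dBm: 10 log₁₀(1.85×10⁻¹³ / 10⁻³) = −97.3 dBm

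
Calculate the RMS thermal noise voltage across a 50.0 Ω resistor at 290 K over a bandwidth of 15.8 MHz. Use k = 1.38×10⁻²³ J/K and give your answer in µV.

3.56 µV

V_n = √(4kTRB)
4kTRB = 4 × 1.38×10⁻²³ × 290 × 5.00×10¹ × 1.58×10⁷ = 1.26×10⁻¹¹ V²
V_n = √(1.26×10⁻¹¹) = 3.56×10⁻⁶ V = 3.56 µV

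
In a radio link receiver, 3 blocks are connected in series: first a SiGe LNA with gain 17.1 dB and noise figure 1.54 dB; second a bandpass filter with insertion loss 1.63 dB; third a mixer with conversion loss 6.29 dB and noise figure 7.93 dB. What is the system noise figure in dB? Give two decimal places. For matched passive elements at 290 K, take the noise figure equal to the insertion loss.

Convert to linear (a loss of L dB is a gain of −L dB): F_i = 10^(NF_i/10), G_i = 10^(G_i,dB/10)
  Stage 1: F_1 = 10^(1.54/10) = 1.426, G_1 = 10^(17.1/10) = 51.29
  Stage 2: F_2 = 10^(1.63/10) = 1.455, G_2 = 10^(−1.63/10) = 0.6871
  Stage 3: F_3 = 10^(7.93/10) = 6.209, G_3 = 10^(−6.29/10) = 0.2350
Friis cascade:
  F = 1.426 + (1.455 − 1)/51.29 + (6.209 − 1)/35.24 = 1.582
NF = 10 log₁₀(1.582) = 1.99 dB

1.99 dB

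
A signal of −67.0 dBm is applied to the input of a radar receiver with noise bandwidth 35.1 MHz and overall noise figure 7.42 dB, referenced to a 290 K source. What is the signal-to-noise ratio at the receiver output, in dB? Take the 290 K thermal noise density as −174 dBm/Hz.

24.1 dB

Noise floor: N = −174 + 10 log₁₀(B) + NF
10 log₁₀(3.51×10⁷) = 75.45 dB
N = −174 + 75.45 + 7.42 = −91.13 dBm
SNR = P_sig − N = −67.0 − (−91.13) = 24.13 dB → 24.1 dB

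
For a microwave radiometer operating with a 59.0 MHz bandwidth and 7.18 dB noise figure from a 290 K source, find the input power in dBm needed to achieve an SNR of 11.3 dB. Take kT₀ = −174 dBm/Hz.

−77.8 dBm

Sensitivity = −174 + 10 log₁₀(B) + NF + SNR_min
= −174 + 77.71 + 7.18 + 11.3
= −77.81 dBm → −77.8 dBm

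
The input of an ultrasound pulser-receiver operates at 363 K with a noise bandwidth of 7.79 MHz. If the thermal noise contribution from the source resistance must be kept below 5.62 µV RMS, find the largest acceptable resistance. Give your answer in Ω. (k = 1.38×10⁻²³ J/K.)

202 Ω

Johnson–Nyquist: V_n = √(4kTRB) ⇒ R = V_n² / (4kTB)
4kTB = 4 × 1.38×10⁻²³ × 363 × 7.79×10⁶ = 1.56×10⁻¹³
R = (5.62×10⁻⁶)² / 1.56×10⁻¹³ = 2.02×10² Ω = 202 Ω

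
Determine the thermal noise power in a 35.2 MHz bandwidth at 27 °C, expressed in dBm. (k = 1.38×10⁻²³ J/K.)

T = 27 °C + 273.15 = 300.15 K
P_n = kTB = 1.38×10⁻²³ × 300.15 × 3.52×10⁷ = 1.46×10⁻¹³ W
In dBm: 10 log₁₀(1.46×10⁻¹³ / 10⁻³) = −98.4 dBm

−98.4 dBm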